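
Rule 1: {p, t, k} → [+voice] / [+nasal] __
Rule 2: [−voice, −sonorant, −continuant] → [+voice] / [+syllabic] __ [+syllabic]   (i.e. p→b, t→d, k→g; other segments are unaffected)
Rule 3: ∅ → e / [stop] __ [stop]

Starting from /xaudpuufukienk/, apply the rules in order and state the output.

Rule 1 (post-nasal voicing): /k/ is a voiceless stop immediately after the nasal /n/, so it voices to [g]. /xaudpuufukienk/ → xaudpuufukieng.
Rule 2 (intervocalic voicing): /k/ is a voiceless stop between vowels /u/ and /i/, so it voices to [g]. /xaudpuufukieng/ → xaudpuufugieng.
Rule 3 (stop-cluster e-epenthesis): /d/ and /p/ form a stop–stop cluster, so [e] is inserted between them. /xaudpuufugieng/ → xaudepuufugieng.

xaudepuufugieng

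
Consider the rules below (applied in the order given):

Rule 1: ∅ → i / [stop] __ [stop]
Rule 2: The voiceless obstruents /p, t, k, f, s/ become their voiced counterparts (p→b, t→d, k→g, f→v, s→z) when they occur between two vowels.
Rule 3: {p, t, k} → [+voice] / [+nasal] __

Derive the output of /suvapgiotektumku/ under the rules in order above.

Rule 1 (stop-cluster i-epenthesis): /p/ and /g/ form a stop–stop cluster, so [i] is inserted between them. /k/ and /t/ form a stop–stop cluster, so [i] is inserted between them. /suvapgiotektumku/ → suvapigiotekitumku.
Rule 2 (intervocalic voicing): /p/ is a voiceless obstruent between vowels /a/ and /i/, so it voices to [b]. /t/ is a voiceless obstruent between vowels /o/ and /e/, so it voices to [d]. /k/ is a voiceless obstruent between vowels /e/ and /i/, so it voices to [g]. /t/ is a voiceless obstruent between vowels /i/ and /u/, so it voices to [d]. /suvapigiotekitumku/ → suvabigiodegidumku.
Rule 3 (post-nasal voicing): /k/ is a voiceless stop immediately after the nasal /m/, so it voices to [g]. /suvabigiodegidumku/ → suvabigiodegidumgu.

suvabigiodegidumgu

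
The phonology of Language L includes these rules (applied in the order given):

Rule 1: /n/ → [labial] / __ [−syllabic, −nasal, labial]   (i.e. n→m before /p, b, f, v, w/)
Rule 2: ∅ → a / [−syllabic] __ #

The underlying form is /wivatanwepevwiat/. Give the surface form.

wivatamwepevwiata

Rule 1 (nasal place assimilation): /n/ precedes the labial consonant /w/, so it assimilates in place to [m]. /wivatanwepevwiat/ → wivatamwepevwiat.
Rule 2 (final a-epenthesis): the form ends in the consonant /t/, so [a] is inserted word-finally. /wivatamwepevwiat/ → wivatamwepevwiata.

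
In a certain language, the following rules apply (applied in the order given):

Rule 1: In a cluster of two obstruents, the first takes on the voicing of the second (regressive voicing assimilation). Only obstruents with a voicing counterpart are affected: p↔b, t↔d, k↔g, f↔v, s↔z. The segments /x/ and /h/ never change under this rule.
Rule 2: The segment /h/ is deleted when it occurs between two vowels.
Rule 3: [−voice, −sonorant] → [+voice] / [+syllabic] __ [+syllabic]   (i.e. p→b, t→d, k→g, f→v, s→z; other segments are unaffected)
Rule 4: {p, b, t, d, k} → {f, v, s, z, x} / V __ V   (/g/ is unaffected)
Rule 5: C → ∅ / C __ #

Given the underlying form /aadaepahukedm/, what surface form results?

Rule 1 (regressive voicing assimilation): no segment meets the environment; /aadaepahukedm/ is unchanged.
Rule 2 (intervocalic h-deletion): /h/ occurs between vowels /a/ and /u/, so it deletes. /aadaepahukedm/ → aadaepaukedm.
Rule 3 (intervocalic voicing): /p/ is a voiceless obstruent between vowels /e/ and /a/, so it voices to [b]. /k/ is a voiceless obstruent between vowels /u/ and /e/, so it voices to [g]. /aadaepaukedm/ → aadaebaugedm.
Rule 4 (intervocalic spirantization): /d/ is a stop between vowels /a/ and /a/, so it spirantizes to the fricative [z]. /b/ is a stop between vowels /e/ and /a/, so it spirantizes to the fricative [v]. /aadaebaugedm/ → aazaevaugedm.
Rule 5 (final cluster simplification): /m/ is the second consonant of a word-final cluster /dm/, so it deletes. /aazaevaugedm/ → aazaevauged.

aazaevauged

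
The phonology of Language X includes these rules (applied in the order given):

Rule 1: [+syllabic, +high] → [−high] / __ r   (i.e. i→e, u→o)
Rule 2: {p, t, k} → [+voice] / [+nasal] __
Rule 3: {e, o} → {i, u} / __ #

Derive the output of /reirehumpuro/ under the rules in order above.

reerehumboru

Rule 1 (pre-rhotic lowering): /i/ is a high vowel immediately before /r/, so it lowers to [e]. /u/ is a high vowel immediately before /r/, so it lowers to [o]. /reirehumpuro/ → reerehumporo.
Rule 2 (post-nasal voicing): /p/ is a voiceless stop immediately after the nasal /m/, so it voices to [b]. /reerehumporo/ → reerehumboro.
Rule 3 (final vowel raising): /o/ is a mid vowel in word-final position, so it raises to [u]. /reerehumboro/ → reerehumboru.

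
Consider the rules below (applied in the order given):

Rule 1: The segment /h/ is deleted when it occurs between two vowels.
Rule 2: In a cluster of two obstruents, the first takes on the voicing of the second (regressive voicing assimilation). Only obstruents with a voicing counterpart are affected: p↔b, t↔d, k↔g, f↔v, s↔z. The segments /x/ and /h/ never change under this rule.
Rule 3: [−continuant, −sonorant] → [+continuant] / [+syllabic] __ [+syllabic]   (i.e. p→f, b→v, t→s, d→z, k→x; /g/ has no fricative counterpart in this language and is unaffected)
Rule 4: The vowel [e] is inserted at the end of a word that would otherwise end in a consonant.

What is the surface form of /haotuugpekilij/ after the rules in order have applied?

haosuukpexilije

Rule 1 (intervocalic h-deletion): no segment meets the environment; /haotuugpekilij/ is unchanged.
Rule 2 (regressive voicing assimilation): /g/ precedes the voiceless obstruent /p/, so it devoices to [k] by assimilation. /haotuugpekilij/ → haotuukpekilij.
Rule 3 (intervocalic spirantization): /t/ is a stop between vowels /o/ and /u/, so it spirantizes to the fricative [s]. /k/ is a stop between vowels /e/ and /i/, so it spirantizes to the fricative [x]. /haotuukpekilij/ → haosuukpexilij.
Rule 4 (final e-epenthesis): the form ends in the consonant /j/, so [e] is inserted word-finally. /haosuukpexilij/ → haosuukpexilije.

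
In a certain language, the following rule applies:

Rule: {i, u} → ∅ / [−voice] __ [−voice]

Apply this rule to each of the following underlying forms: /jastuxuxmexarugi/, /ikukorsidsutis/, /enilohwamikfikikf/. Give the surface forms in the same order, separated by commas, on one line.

jastxxmexarugi, ikkorsidsts, enilohwamikfkkf

/jastuxuxmexarugi/: /u/ is a high vowel flanked by voiceless consonants /t/ and /x/, so it deletes. /u/ is a high vowel flanked by voiceless consonants /x/ and /x/, so it deletes. → [jastxxmexarugi].
/ikukorsidsutis/: /u/ is a high vowel flanked by voiceless consonants /k/ and /k/, so it deletes. /u/ is a high vowel flanked by voiceless consonants /s/ and /t/, so it deletes. /i/ is a high vowel flanked by voiceless consonants /t/ and /s/, so it deletes. → [ikkorsidsts].
/enilohwamikfikikf/: /i/ is a high vowel flanked by voiceless consonants /f/ and /k/, so it deletes. /i/ is a high vowel flanked by voiceless consonants /k/ and /k/, so it deletes. → [enilohwamikfkkf].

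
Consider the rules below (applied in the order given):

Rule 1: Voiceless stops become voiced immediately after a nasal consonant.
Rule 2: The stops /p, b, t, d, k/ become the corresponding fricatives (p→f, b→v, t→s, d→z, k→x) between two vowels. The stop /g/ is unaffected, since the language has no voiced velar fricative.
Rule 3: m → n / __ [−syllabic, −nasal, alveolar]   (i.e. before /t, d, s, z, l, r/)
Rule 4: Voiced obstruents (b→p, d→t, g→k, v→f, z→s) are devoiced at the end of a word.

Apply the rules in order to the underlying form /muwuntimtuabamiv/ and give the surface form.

Rule 1 (post-nasal voicing): /t/ is a voiceless stop immediately after the nasal /n/, so it voices to [d]. /t/ is a voiceless stop immediately after the nasal /m/, so it voices to [d]. /muwuntimtuabamiv/ → muwundimduabamiv.
Rule 2 (intervocalic spirantization): /b/ is a stop between vowels /a/ and /a/, so it spirantizes to the fricative [v]. /muwundimduabamiv/ → muwundimduavamiv.
Rule 3 (nasal place assimilation): /m/ precedes the alveolar consonant /d/, so it assimilates in place to [n]. /muwundimduavamiv/ → muwundinduavamiv.
Rule 4 (final devoicing): /v/ is a voiced obstruent in word-final position, so it devoices to [f]. /muwundinduavamiv/ → muwundinduavamif.

muwundinduavamif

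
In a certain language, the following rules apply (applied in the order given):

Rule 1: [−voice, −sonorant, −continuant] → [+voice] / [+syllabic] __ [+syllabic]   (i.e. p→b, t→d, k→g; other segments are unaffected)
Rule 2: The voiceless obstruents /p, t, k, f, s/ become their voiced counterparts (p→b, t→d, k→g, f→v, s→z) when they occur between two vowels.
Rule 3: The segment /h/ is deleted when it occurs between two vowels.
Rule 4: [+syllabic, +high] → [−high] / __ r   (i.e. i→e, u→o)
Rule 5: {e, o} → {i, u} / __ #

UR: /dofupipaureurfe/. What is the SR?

dovubibaoreorfi

Rule 1 (intervocalic voicing): /p/ is a voiceless stop between vowels /u/ and /i/, so it voices to [b]. /p/ is a voiceless stop between vowels /i/ and /a/, so it voices to [b]. /dofupipaureurfe/ → dofubibaureurfe.
Rule 2 (intervocalic voicing): /f/ is a voiceless obstruent between vowels /o/ and /u/, so it voices to [v]. /dofubibaureurfe/ → dovubibaureurfe.
Rule 3 (intervocalic h-deletion): no segment meets the environment; /dovubibaureurfe/ is unchanged.
Rule 4 (pre-rhotic lowering): /u/ is a high vowel immediately before /r/, so it lowers to [o]. /u/ is a high vowel immediately before /r/, so it lowers to [o]. /dovubibaureurfe/ → dovubibaoreorfe.
Rule 5 (final vowel raising): /e/ is a mid vowel in word-final position, so it raises to [i]. /dovubibaoreorfe/ → dovubibaoreorfi.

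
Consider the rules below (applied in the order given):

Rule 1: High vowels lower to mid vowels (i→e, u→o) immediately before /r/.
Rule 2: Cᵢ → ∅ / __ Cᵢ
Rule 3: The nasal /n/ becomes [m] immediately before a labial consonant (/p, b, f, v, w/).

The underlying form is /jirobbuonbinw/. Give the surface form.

jerobuombimw

Rule 1 (pre-rhotic lowering): /i/ is a high vowel immediately before /r/, so it lowers to [e]. /jirobbuonbinw/ → jerobbuonbinw.
Rule 2 (degemination): /bb/ is a geminate; the first /b/ deletes. /jerobbuonbinw/ → jerobuonbinw.
Rule 3 (nasal place assimilation): /n/ precedes the labial consonant /b/, so it assimilates in place to [m]. /n/ precedes the labial consonant /w/, so it assimilates in place to [m]. /jerobuonbinw/ → jerobuombimw.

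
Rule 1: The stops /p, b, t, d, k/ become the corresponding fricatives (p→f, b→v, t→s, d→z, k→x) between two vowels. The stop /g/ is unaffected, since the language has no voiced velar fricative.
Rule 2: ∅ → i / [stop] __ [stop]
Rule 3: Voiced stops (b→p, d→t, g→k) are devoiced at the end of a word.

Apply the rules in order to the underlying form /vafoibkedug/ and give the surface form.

Rule 1 (intervocalic spirantization): /d/ is a stop between vowels /e/ and /u/, so it spirantizes to the fricative [z]. /vafoibkedug/ → vafoibkezug.
Rule 2 (stop-cluster i-epenthesis): /b/ and /k/ form a stop–stop cluster, so [i] is inserted between them. /vafoibkezug/ → vafoibikezug.
Rule 3 (final devoicing): /g/ is a voiced stop in word-final position, so it devoices to [k]. /vafoibikezug/ → vafoibikezuk.

vafoibikezuk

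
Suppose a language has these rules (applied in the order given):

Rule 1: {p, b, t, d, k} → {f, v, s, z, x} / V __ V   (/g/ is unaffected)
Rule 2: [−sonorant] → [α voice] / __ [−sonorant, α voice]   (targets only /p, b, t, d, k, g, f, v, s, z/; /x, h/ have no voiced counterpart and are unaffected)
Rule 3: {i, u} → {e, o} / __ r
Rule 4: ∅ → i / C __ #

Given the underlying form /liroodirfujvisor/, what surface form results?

leroozerfujvisori

Rule 1 (intervocalic spirantization): /d/ is a stop between vowels /o/ and /i/, so it spirantizes to the fricative [z]. /liroodirfujvisor/ → liroozirfujvisor.
Rule 2 (regressive voicing assimilation): no segment meets the environment; /liroozirfujvisor/ is unchanged.
Rule 3 (pre-rhotic lowering): /i/ is a high vowel immediately before /r/, so it lowers to [e]. /i/ is a high vowel immediately before /r/, so it lowers to [e]. /liroozirfujvisor/ → leroozerfujvisor.
Rule 4 (final i-epenthesis): the form ends in the consonant /r/, so [i] is inserted word-finally. /leroozerfujvisor/ → leroozerfujvisori.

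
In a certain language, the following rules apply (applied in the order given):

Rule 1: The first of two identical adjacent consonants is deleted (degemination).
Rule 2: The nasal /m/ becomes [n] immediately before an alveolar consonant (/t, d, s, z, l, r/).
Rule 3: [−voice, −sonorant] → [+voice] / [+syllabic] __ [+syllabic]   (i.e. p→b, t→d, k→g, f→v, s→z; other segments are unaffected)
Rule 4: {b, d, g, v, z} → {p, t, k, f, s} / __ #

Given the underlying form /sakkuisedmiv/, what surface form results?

saguizedmif

Rule 1 (degemination): /kk/ is a geminate; the first /k/ deletes. /sakkuisedmiv/ → sakuisedmiv.
Rule 2 (nasal place assimilation): no segment meets the environment; /sakuisedmiv/ is unchanged.
Rule 3 (intervocalic voicing): /k/ is a voiceless obstruent between vowels /a/ and /u/, so it voices to [g]. /s/ is a voiceless obstruent between vowels /i/ and /e/, so it voices to [z]. /sakuisedmiv/ → saguizedmiv.
Rule 4 (final devoicing): /v/ is a voiced obstruent in word-final position, so it devoices to [f]. /saguizedmiv/ → saguizedmif.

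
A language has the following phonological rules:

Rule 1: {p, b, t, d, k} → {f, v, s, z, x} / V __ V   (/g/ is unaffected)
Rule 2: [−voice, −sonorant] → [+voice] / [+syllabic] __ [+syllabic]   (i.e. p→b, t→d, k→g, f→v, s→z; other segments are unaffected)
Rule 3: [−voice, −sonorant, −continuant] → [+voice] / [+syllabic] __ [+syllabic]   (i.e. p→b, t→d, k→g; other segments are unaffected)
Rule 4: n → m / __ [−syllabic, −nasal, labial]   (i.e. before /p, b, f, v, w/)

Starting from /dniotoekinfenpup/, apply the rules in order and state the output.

dniozoeximfempup

Rule 1 (intervocalic spirantization): /t/ is a stop between vowels /o/ and /o/, so it spirantizes to the fricative [s]. /k/ is a stop between vowels /e/ and /i/, so it spirantizes to the fricative [x]. /dniotoekinfenpup/ → dniosoexinfenpup.
Rule 2 (intervocalic voicing): /s/ is a voiceless obstruent between vowels /o/ and /o/, so it voices to [z]. /dniosoexinfenpup/ → dniozoexinfenpup.
Rule 3 (intervocalic voicing): no segment meets the environment; /dniozoexinfenpup/ is unchanged.
Rule 4 (nasal place assimilation): /n/ precedes the labial consonant /f/, so it assimilates in place to [m]. /n/ precedes the labial consonant /p/, so it assimilates in place to [m]. /dniozoexinfenpup/ → dniozoeximfempup.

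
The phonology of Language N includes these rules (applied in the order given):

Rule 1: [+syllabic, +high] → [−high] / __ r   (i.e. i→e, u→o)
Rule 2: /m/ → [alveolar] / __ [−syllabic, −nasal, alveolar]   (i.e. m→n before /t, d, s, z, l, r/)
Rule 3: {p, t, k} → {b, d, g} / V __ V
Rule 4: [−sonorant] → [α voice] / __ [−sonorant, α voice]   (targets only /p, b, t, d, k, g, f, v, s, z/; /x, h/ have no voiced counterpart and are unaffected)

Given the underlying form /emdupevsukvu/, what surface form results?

endubefsugvu

Rule 1 (pre-rhotic lowering): no segment meets the environment; /emdupevsukvu/ is unchanged.
Rule 2 (nasal place assimilation): /m/ precedes the alveolar consonant /d/, so it assimilates in place to [n]. /emdupevsukvu/ → endupevsukvu.
Rule 3 (intervocalic voicing): /p/ is a voiceless stop between vowels /u/ and /e/, so it voices to [b]. /endupevsukvu/ → endubevsukvu.
Rule 4 (regressive voicing assimilation): /v/ precedes the voiceless obstruent /s/, so it devoices to [f] by assimilation. /k/ precedes the voiced obstruent /v/, so it voices to [g] by assimilation. /endubevsukvu/ → endubefsugvu.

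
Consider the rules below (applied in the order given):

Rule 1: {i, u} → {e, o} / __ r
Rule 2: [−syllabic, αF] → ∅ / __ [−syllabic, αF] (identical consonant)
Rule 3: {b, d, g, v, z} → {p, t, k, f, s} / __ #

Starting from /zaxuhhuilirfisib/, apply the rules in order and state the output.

Rule 1 (pre-rhotic lowering): /i/ is a high vowel immediately before /r/, so it lowers to [e]. /zaxuhhuilirfisib/ → zaxuhhuilerfisib.
Rule 2 (degemination): /hh/ is a geminate; the first /h/ deletes. /zaxuhhuilerfisib/ → zaxuhuilerfisib.
Rule 3 (final devoicing): /b/ is a voiced obstruent in word-final position, so it devoices to [p]. /zaxuhuilerfisib/ → zaxuhuilerfisip.

zaxuhuilerfisip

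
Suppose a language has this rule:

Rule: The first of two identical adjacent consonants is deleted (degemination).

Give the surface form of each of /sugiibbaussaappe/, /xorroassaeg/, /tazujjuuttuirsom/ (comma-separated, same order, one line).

sugiibausaape, xoroasaeg, tazujuutuirsom

/sugiibbaussaappe/: /bb/ is a geminate; the first /b/ deletes. /ss/ is a geminate; the first /s/ deletes. /pp/ is a geminate; the first /p/ deletes. → [sugiibausaape].
/xorroassaeg/: /rr/ is a geminate; the first /r/ deletes. /ss/ is a geminate; the first /s/ deletes. → [xoroasaeg].
/tazujjuuttuirsom/: /jj/ is a geminate; the first /j/ deletes. /tt/ is a geminate; the first /t/ deletes. → [tazujuutuirsom].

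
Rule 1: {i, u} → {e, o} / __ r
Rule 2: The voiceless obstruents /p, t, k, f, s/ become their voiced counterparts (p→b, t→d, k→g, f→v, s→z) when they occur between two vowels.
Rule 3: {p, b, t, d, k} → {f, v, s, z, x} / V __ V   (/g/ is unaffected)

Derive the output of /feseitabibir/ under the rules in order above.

fezeizaviver

Rule 1 (pre-rhotic lowering): /i/ is a high vowel immediately before /r/, so it lowers to [e]. /feseitabibir/ → feseitabiber.
Rule 2 (intervocalic voicing): /s/ is a voiceless obstruent between vowels /e/ and /e/, so it voices to [z]. /t/ is a voiceless obstruent between vowels /i/ and /a/, so it voices to [d]. /feseitabiber/ → fezeidabiber.
Rule 3 (intervocalic spirantization): /d/ is a stop between vowels /i/ and /a/, so it spirantizes to the fricative [z]. /b/ is a stop between vowels /a/ and /i/, so it spirantizes to the fricative [v]. /b/ is a stop between vowels /i/ and /e/, so it spirantizes to the fricative [v]. /fezeidabiber/ → fezeizaviver.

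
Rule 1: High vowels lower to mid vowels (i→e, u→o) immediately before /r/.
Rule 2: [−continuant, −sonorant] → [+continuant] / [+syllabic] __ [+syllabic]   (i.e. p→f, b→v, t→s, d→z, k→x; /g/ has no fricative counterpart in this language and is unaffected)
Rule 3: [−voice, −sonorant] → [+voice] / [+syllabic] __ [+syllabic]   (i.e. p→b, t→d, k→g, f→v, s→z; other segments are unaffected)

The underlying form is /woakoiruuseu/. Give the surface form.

woaxoeruuzeu

Rule 1 (pre-rhotic lowering): /i/ is a high vowel immediately before /r/, so it lowers to [e]. /woakoiruuseu/ → woakoeruuseu.
Rule 2 (intervocalic spirantization): /k/ is a stop between vowels /a/ and /o/, so it spirantizes to the fricative [x]. /woakoeruuseu/ → woaxoeruuseu.
Rule 3 (intervocalic voicing): /s/ is a voiceless obstruent between vowels /u/ and /e/, so it voices to [z]. /woaxoeruuseu/ → woaxoeruuzeu.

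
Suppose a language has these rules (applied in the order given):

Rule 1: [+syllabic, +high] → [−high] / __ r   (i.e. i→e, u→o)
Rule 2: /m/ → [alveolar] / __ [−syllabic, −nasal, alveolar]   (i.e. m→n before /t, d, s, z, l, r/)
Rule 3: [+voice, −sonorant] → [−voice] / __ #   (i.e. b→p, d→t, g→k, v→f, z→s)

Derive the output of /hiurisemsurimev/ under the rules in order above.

Rule 1 (pre-rhotic lowering): /u/ is a high vowel immediately before /r/, so it lowers to [o]. /u/ is a high vowel immediately before /r/, so it lowers to [o]. /hiurisemsurimev/ → hiorisemsorimev.
Rule 2 (nasal place assimilation): /m/ precedes the alveolar consonant /s/, so it assimilates in place to [n]. /hiorisemsorimev/ → hiorisensorimev.
Rule 3 (final devoicing): /v/ is a voiced obstruent in word-final position, so it devoices to [f]. /hiorisensorimev/ → hiorisensorimef.

hiorisensorimef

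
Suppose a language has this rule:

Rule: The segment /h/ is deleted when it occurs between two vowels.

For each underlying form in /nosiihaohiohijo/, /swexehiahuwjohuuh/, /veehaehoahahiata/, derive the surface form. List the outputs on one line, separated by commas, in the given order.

/nosiihaohiohijo/: /h/ occurs between vowels /i/ and /a/, so it deletes. /h/ occurs between vowels /o/ and /i/, so it deletes. /h/ occurs between vowels /o/ and /i/, so it deletes. → [nosiiaoioijo].
/swexehiahuwjohuuh/: /h/ occurs between vowels /e/ and /i/, so it deletes. /h/ occurs between vowels /a/ and /u/, so it deletes. /h/ occurs between vowels /o/ and /u/, so it deletes. → [swexeiauwjouuh].
/veehaehoahahiata/: /h/ occurs between vowels /e/ and /a/, so it deletes. /h/ occurs between vowels /e/ and /o/, so it deletes. /h/ occurs between vowels /a/ and /a/, so it deletes. /h/ occurs between vowels /a/ and /i/, so it deletes. → [veeaeoaaiata].

nosiiaoioijo, swexeiauwjouuh, veeaeoaaiata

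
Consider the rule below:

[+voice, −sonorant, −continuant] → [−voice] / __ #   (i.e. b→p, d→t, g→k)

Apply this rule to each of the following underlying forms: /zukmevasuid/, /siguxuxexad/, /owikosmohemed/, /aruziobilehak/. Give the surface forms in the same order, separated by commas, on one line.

zukmevasuit, siguxuxexat, owikosmohemet, aruziobilehak

/zukmevasuid/: /d/ is a voiced stop in word-final position, so it devoices to [t]. → [zukmevasuit].
/siguxuxexad/: /d/ is a voiced stop in word-final position, so it devoices to [t]. → [siguxuxexat].
/owikosmohemed/: /d/ is a voiced stop in word-final position, so it devoices to [t]. → [owikosmohemet].
/aruziobilehak/: the rule's environment is not met; surfaces unchanged as [aruziobilehak].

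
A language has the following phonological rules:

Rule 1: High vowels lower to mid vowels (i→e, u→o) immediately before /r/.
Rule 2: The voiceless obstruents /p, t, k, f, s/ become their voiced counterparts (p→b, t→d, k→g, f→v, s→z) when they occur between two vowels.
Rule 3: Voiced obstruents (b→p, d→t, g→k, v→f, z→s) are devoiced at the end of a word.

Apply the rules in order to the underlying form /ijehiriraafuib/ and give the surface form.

Rule 1 (pre-rhotic lowering): /i/ is a high vowel immediately before /r/, so it lowers to [e]. /i/ is a high vowel immediately before /r/, so it lowers to [e]. /ijehiriraafuib/ → ijehereraafuib.
Rule 2 (intervocalic voicing): /f/ is a voiceless obstruent between vowels /a/ and /u/, so it voices to [v]. /ijehereraafuib/ → ijehereraavuib.
Rule 3 (final devoicing): /b/ is a voiced obstruent in word-final position, so it devoices to [p]. /ijehereraavuib/ → ijehereraavuip.

ijehereraavuip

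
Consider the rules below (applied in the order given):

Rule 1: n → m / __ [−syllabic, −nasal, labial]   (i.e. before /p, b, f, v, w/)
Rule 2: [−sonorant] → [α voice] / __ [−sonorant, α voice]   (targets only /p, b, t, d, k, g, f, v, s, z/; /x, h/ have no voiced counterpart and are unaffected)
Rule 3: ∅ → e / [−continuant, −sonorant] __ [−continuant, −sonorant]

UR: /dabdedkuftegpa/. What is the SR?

Rule 1 (nasal place assimilation): no segment meets the environment; /dabdedkuftegpa/ is unchanged.
Rule 2 (regressive voicing assimilation): /d/ precedes the voiceless obstruent /k/, so it devoices to [t] by assimilation. /g/ precedes the voiceless obstruent /p/, so it devoices to [k] by assimilation. /dabdedkuftegpa/ → dabdetkuftekpa.
Rule 3 (stop-cluster e-epenthesis): /b/ and /d/ form a stop–stop cluster, so [e] is inserted between them. /t/ and /k/ form a stop–stop cluster, so [e] is inserted between them. /k/ and /p/ form a stop–stop cluster, so [e] is inserted between them. /dabdetkuftekpa/ → dabedetekuftekepa.

dabedetekuftekepa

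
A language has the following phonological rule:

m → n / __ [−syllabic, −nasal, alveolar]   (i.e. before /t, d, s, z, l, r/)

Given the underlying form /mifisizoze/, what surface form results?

No segment of /mifisizoze/ meets the structural description of the rule, so the form surfaces unchanged.

mifisizoze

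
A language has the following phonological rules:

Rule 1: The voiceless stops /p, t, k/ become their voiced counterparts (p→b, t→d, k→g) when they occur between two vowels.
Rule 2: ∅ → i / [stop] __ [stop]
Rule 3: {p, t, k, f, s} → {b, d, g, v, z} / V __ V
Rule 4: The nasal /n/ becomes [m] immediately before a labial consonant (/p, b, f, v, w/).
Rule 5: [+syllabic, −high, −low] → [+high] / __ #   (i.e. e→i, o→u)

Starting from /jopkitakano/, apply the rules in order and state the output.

jobigidaganu

Rule 1 (intervocalic voicing): /t/ is a voiceless stop between vowels /i/ and /a/, so it voices to [d]. /k/ is a voiceless stop between vowels /a/ and /a/, so it voices to [g]. /jopkitakano/ → jopkidagano.
Rule 2 (stop-cluster i-epenthesis): /p/ and /k/ form a stop–stop cluster, so [i] is inserted between them. /jopkidagano/ → jopikidagano.
Rule 3 (intervocalic voicing): /p/ is a voiceless obstruent between vowels /o/ and /i/, so it voices to [b]. /k/ is a voiceless obstruent between vowels /i/ and /i/, so it voices to [g]. /jopikidagano/ → jobigidagano.
Rule 4 (nasal place assimilation): no segment meets the environment; /jobigidagano/ is unchanged.
Rule 5 (final vowel raising): /o/ is a mid vowel in word-final position, so it raises to [u]. /jobigidagano/ → jobigidaganu.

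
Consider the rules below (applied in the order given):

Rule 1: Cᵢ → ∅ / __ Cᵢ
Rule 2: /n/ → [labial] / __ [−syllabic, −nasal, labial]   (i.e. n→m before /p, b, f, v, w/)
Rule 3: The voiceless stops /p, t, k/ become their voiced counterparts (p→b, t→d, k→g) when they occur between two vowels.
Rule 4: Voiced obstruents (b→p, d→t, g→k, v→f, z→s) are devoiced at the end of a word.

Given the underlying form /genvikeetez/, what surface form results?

Rule 1 (degemination): no segment meets the environment; /genvikeetez/ is unchanged.
Rule 2 (nasal place assimilation): /n/ precedes the labial consonant /v/, so it assimilates in place to [m]. /genvikeetez/ → gemvikeetez.
Rule 3 (intervocalic voicing): /k/ is a voiceless stop between vowels /i/ and /e/, so it voices to [g]. /t/ is a voiceless stop between vowels /e/ and /e/, so it voices to [d]. /gemvikeetez/ → gemvigeedez.
Rule 4 (final devoicing): /z/ is a voiced obstruent in word-final position, so it devoices to [s]. /gemvigeedez/ → gemvigeedes.

gemvigeedes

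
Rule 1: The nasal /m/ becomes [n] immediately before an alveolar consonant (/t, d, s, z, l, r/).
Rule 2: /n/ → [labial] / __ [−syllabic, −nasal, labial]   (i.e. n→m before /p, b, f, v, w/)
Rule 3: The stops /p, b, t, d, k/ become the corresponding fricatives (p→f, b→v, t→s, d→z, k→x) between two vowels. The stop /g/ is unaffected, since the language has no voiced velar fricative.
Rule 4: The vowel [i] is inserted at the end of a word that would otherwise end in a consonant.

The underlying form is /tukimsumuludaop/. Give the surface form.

tuxinsumuluzaopi

Rule 1 (nasal place assimilation): /m/ precedes the alveolar consonant /s/, so it assimilates in place to [n]. /tukimsumuludaop/ → tukinsumuludaop.
Rule 2 (nasal place assimilation): no segment meets the environment; /tukinsumuludaop/ is unchanged.
Rule 3 (intervocalic spirantization): /k/ is a stop between vowels /u/ and /i/, so it spirantizes to the fricative [x]. /d/ is a stop between vowels /u/ and /a/, so it spirantizes to the fricative [z]. /tukinsumuludaop/ → tuxinsumuluzaop.
Rule 4 (final i-epenthesis): the form ends in the consonant /p/, so [i] is inserted word-finally. /tuxinsumuluzaop/ → tuxinsumuluzaopi.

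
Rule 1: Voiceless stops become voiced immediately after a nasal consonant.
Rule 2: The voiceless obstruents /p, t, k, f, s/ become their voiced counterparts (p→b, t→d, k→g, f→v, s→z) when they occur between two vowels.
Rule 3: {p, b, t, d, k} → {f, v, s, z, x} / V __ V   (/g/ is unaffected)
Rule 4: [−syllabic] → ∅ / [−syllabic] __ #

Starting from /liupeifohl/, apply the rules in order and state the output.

liuveivoh

Rule 1 (post-nasal voicing): no segment meets the environment; /liupeifohl/ is unchanged.
Rule 2 (intervocalic voicing): /p/ is a voiceless obstruent between vowels /u/ and /e/, so it voices to [b]. /f/ is a voiceless obstruent between vowels /i/ and /o/, so it voices to [v]. /liupeifohl/ → liubeivohl.
Rule 3 (intervocalic spirantization): /b/ is a stop between vowels /u/ and /e/, so it spirantizes to the fricative [v]. /liubeivohl/ → liuveivohl.
Rule 4 (final cluster simplification): /l/ is the second consonant of a word-final cluster /hl/, so it deletes. /liuveivohl/ → liuveivoh.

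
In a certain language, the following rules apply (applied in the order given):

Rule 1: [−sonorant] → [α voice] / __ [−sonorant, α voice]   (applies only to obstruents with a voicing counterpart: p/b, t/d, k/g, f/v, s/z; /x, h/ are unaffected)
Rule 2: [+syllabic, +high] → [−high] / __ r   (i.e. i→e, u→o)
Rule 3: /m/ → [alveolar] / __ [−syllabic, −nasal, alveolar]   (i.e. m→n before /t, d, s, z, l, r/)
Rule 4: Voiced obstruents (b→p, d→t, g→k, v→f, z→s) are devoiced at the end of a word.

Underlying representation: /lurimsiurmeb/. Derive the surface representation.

lorinsiormep

Rule 1 (regressive voicing assimilation): no segment meets the environment; /lurimsiurmeb/ is unchanged.
Rule 2 (pre-rhotic lowering): /u/ is a high vowel immediately before /r/, so it lowers to [o]. /u/ is a high vowel immediately before /r/, so it lowers to [o]. /lurimsiurmeb/ → lorimsiormeb.
Rule 3 (nasal place assimilation): /m/ precedes the alveolar consonant /s/, so it assimilates in place to [n]. /lorimsiormeb/ → lorinsiormeb.
Rule 4 (final devoicing): /b/ is a voiced obstruent in word-final position, so it devoices to [p]. /lorinsiormeb/ → lorinsiormep.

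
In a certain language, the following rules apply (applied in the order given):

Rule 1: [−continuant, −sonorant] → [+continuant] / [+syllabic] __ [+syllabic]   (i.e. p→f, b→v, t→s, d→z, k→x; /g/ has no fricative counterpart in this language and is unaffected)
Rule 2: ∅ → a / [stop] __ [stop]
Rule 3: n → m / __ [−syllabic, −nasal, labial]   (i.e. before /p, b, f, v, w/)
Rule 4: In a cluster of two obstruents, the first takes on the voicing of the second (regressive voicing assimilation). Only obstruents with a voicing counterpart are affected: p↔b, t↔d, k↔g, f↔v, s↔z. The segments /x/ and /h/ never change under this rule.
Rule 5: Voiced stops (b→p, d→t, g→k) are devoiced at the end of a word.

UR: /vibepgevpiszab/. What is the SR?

Rule 1 (intervocalic spirantization): /b/ is a stop between vowels /i/ and /e/, so it spirantizes to the fricative [v]. /vibepgevpiszab/ → vivepgevpiszab.
Rule 2 (stop-cluster a-epenthesis): /p/ and /g/ form a stop–stop cluster, so [a] is inserted between them. /vivepgevpiszab/ → vivepagevpiszab.
Rule 3 (nasal place assimilation): no segment meets the environment; /vivepagevpiszab/ is unchanged.
Rule 4 (regressive voicing assimilation): /v/ precedes the voiceless obstruent /p/, so it devoices to [f] by assimilation. /s/ precedes the voiced obstruent /z/, so it voices to [z] by assimilation. /vivepagevpiszab/ → vivepagefpizzab.
Rule 5 (final devoicing): /b/ is a voiced stop in word-final position, so it devoices to [p]. /vivepagefpizzab/ → vivepagefpizzap.

vivepagefpizzap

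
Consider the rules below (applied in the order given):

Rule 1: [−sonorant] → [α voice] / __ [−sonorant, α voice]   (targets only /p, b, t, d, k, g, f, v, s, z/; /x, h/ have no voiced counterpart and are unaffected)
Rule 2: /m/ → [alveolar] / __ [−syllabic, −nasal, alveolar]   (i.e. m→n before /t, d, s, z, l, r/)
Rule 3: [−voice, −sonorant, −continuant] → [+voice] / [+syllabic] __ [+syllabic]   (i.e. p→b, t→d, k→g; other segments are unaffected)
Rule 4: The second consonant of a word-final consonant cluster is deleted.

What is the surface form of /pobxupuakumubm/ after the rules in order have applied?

popxubuagumub

Rule 1 (regressive voicing assimilation): /b/ precedes the voiceless obstruent /x/, so it devoices to [p] by assimilation. /pobxupuakumubm/ → popxupuakumubm.
Rule 2 (nasal place assimilation): no segment meets the environment; /popxupuakumubm/ is unchanged.
Rule 3 (intervocalic voicing): /p/ is a voiceless stop between vowels /u/ and /u/, so it voices to [b]. /k/ is a voiceless stop between vowels /a/ and /u/, so it voices to [g]. /popxupuakumubm/ → popxubuagumubm.
Rule 4 (final cluster simplification): /m/ is the second consonant of a word-final cluster /bm/, so it deletes. /popxubuagumubm/ → popxubuagumub.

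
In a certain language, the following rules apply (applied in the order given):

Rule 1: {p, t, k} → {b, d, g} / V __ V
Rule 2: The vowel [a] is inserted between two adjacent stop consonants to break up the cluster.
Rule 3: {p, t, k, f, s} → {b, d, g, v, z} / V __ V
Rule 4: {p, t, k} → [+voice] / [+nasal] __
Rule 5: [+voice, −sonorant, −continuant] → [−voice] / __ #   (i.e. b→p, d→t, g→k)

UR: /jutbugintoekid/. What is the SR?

Rule 1 (intervocalic voicing): /k/ is a voiceless stop between vowels /e/ and /i/, so it voices to [g]. /jutbugintoekid/ → jutbugintoegid.
Rule 2 (stop-cluster a-epenthesis): /t/ and /b/ form a stop–stop cluster, so [a] is inserted between them. /jutbugintoegid/ → jutabugintoegid.
Rule 3 (intervocalic voicing): /t/ is a voiceless obstruent between vowels /u/ and /a/, so it voices to [d]. /jutabugintoegid/ → judabugintoegid.
Rule 4 (post-nasal voicing): /t/ is a voiceless stop immediately after the nasal /n/, so it voices to [d]. /judabugintoegid/ → judabugindoegid.
Rule 5 (final devoicing): /d/ is a voiced stop in word-final position, so it devoices to [t]. /judabugindoegid/ → judabugindoegit.

judabugindoegit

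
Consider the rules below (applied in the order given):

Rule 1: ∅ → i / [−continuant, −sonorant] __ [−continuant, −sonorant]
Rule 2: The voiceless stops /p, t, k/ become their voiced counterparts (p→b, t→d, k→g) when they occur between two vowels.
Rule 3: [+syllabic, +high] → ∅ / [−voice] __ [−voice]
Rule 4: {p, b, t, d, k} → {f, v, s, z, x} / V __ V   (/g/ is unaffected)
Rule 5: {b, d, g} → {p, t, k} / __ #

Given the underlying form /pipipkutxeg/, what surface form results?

pivivigutxek

Rule 1 (stop-cluster i-epenthesis): /p/ and /k/ form a stop–stop cluster, so [i] is inserted between them. /pipipkutxeg/ → pipipikutxeg.
Rule 2 (intervocalic voicing): /p/ is a voiceless stop between vowels /i/ and /i/, so it voices to [b]. /p/ is a voiceless stop between vowels /i/ and /i/, so it voices to [b]. /k/ is a voiceless stop between vowels /i/ and /u/, so it voices to [g]. /pipipikutxeg/ → pibibigutxeg.
Rule 3 (high vowel syncope): no segment meets the environment; /pibibigutxeg/ is unchanged.
Rule 4 (intervocalic spirantization): /b/ is a stop between vowels /i/ and /i/, so it spirantizes to the fricative [v]. /b/ is a stop between vowels /i/ and /i/, so it spirantizes to the fricative [v]. /pibibigutxeg/ → pivivigutxeg.
Rule 5 (final devoicing): /g/ is a voiced stop in word-final position, so it devoices to [k]. /pivivigutxeg/ → pivivigutxek.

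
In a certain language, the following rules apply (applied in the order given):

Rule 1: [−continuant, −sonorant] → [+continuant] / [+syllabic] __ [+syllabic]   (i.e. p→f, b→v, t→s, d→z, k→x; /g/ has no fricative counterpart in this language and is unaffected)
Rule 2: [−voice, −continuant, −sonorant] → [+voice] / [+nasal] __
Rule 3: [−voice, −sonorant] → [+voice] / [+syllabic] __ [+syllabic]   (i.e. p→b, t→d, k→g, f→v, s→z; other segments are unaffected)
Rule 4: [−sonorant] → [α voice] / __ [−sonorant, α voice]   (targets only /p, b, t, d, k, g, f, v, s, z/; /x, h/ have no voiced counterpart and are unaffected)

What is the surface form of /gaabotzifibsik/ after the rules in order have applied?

Rule 1 (intervocalic spirantization): /b/ is a stop between vowels /a/ and /o/, so it spirantizes to the fricative [v]. /gaabotzifibsik/ → gaavotzifibsik.
Rule 2 (post-nasal voicing): no segment meets the environment; /gaavotzifibsik/ is unchanged.
Rule 3 (intervocalic voicing): /f/ is a voiceless obstruent between vowels /i/ and /i/, so it voices to [v]. /gaavotzifibsik/ → gaavotzivibsik.
Rule 4 (regressive voicing assimilation): /t/ precedes the voiced obstruent /z/, so it voices to [d] by assimilation. /b/ precedes the voiceless obstruent /s/, so it devoices to [p] by assimilation. /gaavotzivibsik/ → gaavodzivipsik.

gaavodzivipsik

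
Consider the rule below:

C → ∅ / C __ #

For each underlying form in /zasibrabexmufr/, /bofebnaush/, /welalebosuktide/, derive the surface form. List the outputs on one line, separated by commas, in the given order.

/zasibrabexmufr/: /r/ is the second consonant of a word-final cluster /fr/, so it deletes. → [zasibrabexmuf].
/bofebnaush/: /h/ is the second consonant of a word-final cluster /sh/, so it deletes. → [bofebnaus].
/welalebosuktide/: the rule's environment is not met; surfaces unchanged as [welalebosuktide].

zasibrabexmuf, bofebnaus, welalebosuktide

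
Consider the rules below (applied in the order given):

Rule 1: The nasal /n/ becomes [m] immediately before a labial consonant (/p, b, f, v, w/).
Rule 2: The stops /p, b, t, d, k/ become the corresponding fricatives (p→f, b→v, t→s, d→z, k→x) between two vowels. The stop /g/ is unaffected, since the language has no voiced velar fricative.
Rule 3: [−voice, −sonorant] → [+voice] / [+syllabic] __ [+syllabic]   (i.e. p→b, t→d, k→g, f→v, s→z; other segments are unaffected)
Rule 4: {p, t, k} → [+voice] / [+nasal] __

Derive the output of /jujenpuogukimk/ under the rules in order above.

jujembuoguximg

Rule 1 (nasal place assimilation): /n/ precedes the labial consonant /p/, so it assimilates in place to [m]. /jujenpuogukimk/ → jujempuogukimk.
Rule 2 (intervocalic spirantization): /k/ is a stop between vowels /u/ and /i/, so it spirantizes to the fricative [x]. /jujempuogukimk/ → jujempuoguximk.
Rule 3 (intervocalic voicing): no segment meets the environment; /jujempuoguximk/ is unchanged.
Rule 4 (post-nasal voicing): /p/ is a voiceless stop immediately after the nasal /m/, so it voices to [b]. /k/ is a voiceless stop immediately after the nasal /m/, so it voices to [g]. /jujempuoguximk/ → jujembuoguximg.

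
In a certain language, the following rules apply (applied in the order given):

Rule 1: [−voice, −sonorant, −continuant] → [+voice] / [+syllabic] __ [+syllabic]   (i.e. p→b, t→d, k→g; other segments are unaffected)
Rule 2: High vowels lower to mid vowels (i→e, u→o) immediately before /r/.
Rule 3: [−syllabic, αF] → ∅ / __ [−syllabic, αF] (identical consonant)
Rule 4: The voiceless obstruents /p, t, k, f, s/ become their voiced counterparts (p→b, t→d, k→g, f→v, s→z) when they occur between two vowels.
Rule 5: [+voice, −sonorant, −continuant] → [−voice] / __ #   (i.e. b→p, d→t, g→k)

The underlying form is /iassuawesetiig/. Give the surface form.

Rule 1 (intervocalic voicing): /t/ is a voiceless stop between vowels /e/ and /i/, so it voices to [d]. /iassuawesetiig/ → iassuawesediig.
Rule 2 (pre-rhotic lowering): no segment meets the environment; /iassuawesediig/ is unchanged.
Rule 3 (degemination): /ss/ is a geminate; the first /s/ deletes. /iassuawesediig/ → iasuawesediig.
Rule 4 (intervocalic voicing): /s/ is a voiceless obstruent between vowels /a/ and /u/, so it voices to [z]. /s/ is a voiceless obstruent between vowels /e/ and /e/, so it voices to [z]. /iasuawesediig/ → iazuawezediig.
Rule 5 (final devoicing): /g/ is a voiced stop in word-final position, so it devoices to [k]. /iazuawezediig/ → iazuawezediik.

iazuawezediik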